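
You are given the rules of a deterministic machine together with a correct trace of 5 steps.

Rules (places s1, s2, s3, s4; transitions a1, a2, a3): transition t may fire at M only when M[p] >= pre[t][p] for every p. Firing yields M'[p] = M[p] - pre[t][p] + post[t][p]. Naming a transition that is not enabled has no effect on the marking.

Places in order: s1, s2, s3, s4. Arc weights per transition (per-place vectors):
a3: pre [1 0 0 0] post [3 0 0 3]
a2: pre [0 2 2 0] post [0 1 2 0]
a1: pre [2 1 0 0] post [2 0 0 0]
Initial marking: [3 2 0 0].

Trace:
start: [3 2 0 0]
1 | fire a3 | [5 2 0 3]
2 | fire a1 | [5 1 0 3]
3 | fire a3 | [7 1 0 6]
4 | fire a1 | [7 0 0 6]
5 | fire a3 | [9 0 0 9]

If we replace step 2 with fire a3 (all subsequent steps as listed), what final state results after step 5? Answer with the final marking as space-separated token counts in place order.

11 1 0 12

(re-executing from step 2 with the substitution; state before step 2: [5 2 0 3])
2 | fire a3 | [7 2 0 6]
3 | fire a3 | [9 2 0 9]
4 | fire a1 | [9 1 0 9]
5 | fire a3 | [11 1 0 12]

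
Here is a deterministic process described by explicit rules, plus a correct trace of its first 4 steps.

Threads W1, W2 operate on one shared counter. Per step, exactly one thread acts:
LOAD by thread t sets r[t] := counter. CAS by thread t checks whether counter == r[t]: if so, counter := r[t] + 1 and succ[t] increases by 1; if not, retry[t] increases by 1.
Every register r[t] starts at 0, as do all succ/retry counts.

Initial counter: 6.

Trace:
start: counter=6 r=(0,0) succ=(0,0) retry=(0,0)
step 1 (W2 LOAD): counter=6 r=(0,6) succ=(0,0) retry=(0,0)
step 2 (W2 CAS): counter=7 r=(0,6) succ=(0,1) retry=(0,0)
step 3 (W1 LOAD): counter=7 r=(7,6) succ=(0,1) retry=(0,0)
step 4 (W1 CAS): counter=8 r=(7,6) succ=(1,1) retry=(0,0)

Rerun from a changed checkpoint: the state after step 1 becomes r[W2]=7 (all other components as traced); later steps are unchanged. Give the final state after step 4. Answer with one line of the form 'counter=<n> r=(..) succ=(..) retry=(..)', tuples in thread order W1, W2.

counter=7 r=(6,7) succ=(1,0) retry=(0,1)

state after step 1 := counter=6 r=(0,7) succ=(0,0) retry=(0,0)
step 2 (W2 CAS): counter=6 r=(0,7) succ=(0,0) retry=(0,1)
step 3 (W1 LOAD): counter=6 r=(6,7) succ=(0,0) retry=(0,1)
step 4 (W1 CAS): counter=7 r=(6,7) succ=(1,0) retry=(0,1)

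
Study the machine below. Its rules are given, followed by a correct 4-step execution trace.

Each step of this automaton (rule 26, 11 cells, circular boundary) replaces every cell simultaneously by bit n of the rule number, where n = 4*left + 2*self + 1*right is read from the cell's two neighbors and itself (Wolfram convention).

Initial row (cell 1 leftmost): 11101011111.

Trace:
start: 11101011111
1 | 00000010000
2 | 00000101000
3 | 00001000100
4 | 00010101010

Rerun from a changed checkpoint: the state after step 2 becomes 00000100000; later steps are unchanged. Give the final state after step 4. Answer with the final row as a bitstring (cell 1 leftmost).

00010001000

state after step 2 := 00000100000
3 | 00001010000
4 | 00010001000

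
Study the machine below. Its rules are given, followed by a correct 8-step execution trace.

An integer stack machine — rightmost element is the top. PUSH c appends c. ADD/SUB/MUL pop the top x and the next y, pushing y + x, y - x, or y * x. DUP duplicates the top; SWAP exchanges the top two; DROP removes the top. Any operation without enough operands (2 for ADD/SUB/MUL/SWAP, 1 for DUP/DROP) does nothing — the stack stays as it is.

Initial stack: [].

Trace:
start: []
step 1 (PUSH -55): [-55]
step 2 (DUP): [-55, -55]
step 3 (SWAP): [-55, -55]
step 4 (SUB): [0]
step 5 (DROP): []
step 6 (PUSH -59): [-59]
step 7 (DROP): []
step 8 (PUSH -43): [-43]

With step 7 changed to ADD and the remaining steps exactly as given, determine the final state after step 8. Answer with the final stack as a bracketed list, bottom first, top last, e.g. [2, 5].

[-59, -43]

(re-executing from step 7 with the substitution; state before step 7: [-59])
step 7 (ADD): [-59]
step 8 (PUSH -43): [-59, -43]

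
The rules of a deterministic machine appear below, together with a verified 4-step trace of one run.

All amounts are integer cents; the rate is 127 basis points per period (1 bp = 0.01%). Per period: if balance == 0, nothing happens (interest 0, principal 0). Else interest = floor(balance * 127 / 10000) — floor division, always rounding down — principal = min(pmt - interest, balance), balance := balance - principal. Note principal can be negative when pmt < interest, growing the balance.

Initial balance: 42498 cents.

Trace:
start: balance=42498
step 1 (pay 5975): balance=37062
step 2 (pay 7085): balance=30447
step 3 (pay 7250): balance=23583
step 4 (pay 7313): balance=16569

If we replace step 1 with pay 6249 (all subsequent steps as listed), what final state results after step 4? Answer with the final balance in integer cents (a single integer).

16285

(re-executing from step 1 with the substitution; state before step 1: balance=42498)
step 1 (pay 6249): balance=36788
step 2 (pay 7085): balance=30170
step 3 (pay 7250): balance=23303
step 4 (pay 7313): balance=16285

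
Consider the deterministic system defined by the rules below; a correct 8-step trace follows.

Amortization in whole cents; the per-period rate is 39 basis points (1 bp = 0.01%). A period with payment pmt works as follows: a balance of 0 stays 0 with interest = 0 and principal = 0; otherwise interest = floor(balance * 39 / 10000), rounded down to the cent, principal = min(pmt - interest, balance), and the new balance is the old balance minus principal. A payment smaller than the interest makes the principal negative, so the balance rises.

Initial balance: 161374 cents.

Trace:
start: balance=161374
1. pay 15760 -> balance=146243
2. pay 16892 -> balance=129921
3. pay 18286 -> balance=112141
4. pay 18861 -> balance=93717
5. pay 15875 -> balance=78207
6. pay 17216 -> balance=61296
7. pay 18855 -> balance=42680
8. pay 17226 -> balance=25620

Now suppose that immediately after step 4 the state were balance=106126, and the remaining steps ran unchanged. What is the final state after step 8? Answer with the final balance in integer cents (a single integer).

38222

state after step 4 := balance=106126
5. pay 15875 -> balance=90664
6. pay 17216 -> balance=73801
7. pay 18855 -> balance=55233
8. pay 17226 -> balance=38222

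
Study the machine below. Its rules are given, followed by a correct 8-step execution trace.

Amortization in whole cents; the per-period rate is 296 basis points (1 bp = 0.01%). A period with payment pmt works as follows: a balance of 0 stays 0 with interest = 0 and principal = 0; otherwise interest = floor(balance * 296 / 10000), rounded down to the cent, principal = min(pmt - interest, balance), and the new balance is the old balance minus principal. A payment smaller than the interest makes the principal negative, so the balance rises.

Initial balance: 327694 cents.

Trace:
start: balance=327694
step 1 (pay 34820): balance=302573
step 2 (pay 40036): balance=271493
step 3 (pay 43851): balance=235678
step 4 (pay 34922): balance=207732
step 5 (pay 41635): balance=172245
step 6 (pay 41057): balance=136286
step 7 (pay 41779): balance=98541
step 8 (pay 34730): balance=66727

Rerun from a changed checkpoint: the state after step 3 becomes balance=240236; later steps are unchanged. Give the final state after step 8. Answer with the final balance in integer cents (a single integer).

72000

state after step 3 := balance=240236
step 4 (pay 34922): balance=212424
step 5 (pay 41635): balance=177076
step 6 (pay 41057): balance=141260
step 7 (pay 41779): balance=103662
step 8 (pay 34730): balance=72000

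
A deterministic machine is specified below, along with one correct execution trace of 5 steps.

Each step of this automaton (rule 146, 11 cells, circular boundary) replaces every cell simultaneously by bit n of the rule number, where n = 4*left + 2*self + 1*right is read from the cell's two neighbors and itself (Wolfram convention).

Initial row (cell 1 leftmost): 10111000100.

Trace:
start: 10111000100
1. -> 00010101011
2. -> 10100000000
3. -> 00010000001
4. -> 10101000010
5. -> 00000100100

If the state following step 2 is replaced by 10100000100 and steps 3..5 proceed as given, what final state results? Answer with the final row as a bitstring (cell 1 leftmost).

state after step 2 := 10100000100
3. -> 00010001011
4. -> 10101010000
5. -> 00000001001

00000001001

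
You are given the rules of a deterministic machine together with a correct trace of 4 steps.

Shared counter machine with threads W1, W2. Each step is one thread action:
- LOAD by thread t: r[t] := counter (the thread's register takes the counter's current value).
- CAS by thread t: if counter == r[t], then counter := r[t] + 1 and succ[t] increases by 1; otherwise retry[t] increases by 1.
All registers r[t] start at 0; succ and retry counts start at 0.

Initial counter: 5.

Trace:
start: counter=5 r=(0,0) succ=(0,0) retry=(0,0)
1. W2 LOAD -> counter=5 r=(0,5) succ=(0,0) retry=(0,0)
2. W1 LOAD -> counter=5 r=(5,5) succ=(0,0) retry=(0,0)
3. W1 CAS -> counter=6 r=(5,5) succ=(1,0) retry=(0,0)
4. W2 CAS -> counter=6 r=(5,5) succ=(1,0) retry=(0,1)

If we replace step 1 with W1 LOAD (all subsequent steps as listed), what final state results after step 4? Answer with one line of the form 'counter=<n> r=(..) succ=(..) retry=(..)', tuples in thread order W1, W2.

(re-executing from step 1 with the substitution; state before step 1: counter=5 r=(0,0) succ=(0,0) retry=(0,0))
1. W1 LOAD -> counter=5 r=(5,0) succ=(0,0) retry=(0,0)
2. W1 LOAD -> counter=5 r=(5,0) succ=(0,0) retry=(0,0)
3. W1 CAS -> counter=6 r=(5,0) succ=(1,0) retry=(0,0)
4. W2 CAS -> counter=6 r=(5,0) succ=(1,0) retry=(0,1)

counter=6 r=(5,0) succ=(1,0) retry=(0,1)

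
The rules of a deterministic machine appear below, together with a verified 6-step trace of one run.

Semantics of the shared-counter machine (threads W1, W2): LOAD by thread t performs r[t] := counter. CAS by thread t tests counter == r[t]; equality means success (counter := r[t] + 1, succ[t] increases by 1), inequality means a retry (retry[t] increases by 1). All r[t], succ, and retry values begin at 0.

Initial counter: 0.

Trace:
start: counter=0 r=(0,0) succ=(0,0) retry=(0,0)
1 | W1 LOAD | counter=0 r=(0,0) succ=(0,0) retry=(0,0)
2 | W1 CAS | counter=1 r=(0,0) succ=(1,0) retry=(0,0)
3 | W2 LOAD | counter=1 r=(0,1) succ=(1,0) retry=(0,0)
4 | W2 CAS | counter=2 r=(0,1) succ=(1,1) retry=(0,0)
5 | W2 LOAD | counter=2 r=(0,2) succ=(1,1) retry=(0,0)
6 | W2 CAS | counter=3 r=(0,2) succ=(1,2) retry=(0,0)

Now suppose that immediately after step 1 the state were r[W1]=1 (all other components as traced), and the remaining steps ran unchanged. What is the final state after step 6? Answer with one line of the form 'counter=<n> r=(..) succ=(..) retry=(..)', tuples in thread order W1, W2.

counter=2 r=(1,1) succ=(0,2) retry=(1,0)

state after step 1 := counter=0 r=(1,0) succ=(0,0) retry=(0,0)
2 | W1 CAS | counter=0 r=(1,0) succ=(0,0) retry=(1,0)
3 | W2 LOAD | counter=0 r=(1,0) succ=(0,0) retry=(1,0)
4 | W2 CAS | counter=1 r=(1,0) succ=(0,1) retry=(1,0)
5 | W2 LOAD | counter=1 r=(1,1) succ=(0,1) retry=(1,0)
6 | W2 CAS | counter=2 r=(1,1) succ=(0,2) retry=(1,0)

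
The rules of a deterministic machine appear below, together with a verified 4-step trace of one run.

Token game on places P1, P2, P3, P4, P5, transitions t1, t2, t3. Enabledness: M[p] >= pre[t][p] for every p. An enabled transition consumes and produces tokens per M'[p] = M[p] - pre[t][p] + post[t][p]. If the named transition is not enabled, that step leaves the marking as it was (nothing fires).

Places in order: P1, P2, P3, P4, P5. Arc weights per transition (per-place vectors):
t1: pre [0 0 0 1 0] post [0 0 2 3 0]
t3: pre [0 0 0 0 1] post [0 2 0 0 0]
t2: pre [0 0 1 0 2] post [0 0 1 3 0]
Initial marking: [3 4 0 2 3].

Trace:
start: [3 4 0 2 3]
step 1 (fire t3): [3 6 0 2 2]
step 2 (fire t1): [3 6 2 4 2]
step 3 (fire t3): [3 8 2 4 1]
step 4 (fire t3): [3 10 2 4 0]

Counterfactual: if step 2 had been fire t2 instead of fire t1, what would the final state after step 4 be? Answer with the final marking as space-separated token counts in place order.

(re-executing from step 2 with the substitution; state before step 2: [3 6 0 2 2])
step 2 (fire t2): [3 6 0 2 2]
step 3 (fire t3): [3 8 0 2 1]
step 4 (fire t3): [3 10 0 2 0]

3 10 0 2 0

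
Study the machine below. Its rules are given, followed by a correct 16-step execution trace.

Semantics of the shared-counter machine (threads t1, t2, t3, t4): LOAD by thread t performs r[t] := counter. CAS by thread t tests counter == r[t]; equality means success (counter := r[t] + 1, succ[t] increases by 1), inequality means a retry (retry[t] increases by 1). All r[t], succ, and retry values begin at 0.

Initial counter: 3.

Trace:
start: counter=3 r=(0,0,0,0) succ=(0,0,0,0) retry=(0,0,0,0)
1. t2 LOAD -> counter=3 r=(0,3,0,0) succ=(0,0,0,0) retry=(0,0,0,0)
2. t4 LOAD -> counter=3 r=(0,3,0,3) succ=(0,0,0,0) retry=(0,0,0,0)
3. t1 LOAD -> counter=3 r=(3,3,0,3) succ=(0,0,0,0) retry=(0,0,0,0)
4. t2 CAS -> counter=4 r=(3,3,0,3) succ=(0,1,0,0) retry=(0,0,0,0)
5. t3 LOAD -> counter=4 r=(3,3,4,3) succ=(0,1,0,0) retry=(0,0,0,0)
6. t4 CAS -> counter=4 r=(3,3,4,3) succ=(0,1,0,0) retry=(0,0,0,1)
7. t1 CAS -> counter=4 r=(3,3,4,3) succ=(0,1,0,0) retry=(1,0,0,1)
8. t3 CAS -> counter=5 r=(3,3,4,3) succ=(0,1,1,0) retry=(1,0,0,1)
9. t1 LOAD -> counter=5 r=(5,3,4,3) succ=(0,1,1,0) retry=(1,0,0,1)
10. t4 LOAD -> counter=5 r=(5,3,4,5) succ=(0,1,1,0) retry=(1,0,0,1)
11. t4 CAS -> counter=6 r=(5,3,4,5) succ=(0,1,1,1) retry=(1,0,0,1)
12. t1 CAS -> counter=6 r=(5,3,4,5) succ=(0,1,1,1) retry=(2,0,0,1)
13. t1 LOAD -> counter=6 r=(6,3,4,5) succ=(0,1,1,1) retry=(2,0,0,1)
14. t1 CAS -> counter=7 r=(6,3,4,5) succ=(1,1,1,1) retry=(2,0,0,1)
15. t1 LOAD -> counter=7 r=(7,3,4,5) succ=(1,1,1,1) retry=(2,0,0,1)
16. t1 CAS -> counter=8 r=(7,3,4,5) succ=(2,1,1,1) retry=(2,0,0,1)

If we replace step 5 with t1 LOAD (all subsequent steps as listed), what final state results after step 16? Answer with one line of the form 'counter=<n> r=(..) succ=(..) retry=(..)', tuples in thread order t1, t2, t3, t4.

(re-executing from step 5 with the substitution; state before step 5: counter=4 r=(3,3,0,3) succ=(0,1,0,0) retry=(0,0,0,0))
5. t1 LOAD -> counter=4 r=(4,3,0,3) succ=(0,1,0,0) retry=(0,0,0,0)
6. t4 CAS -> counter=4 r=(4,3,0,3) succ=(0,1,0,0) retry=(0,0,0,1)
7. t1 CAS -> counter=5 r=(4,3,0,3) succ=(1,1,0,0) retry=(0,0,0,1)
8. t3 CAS -> counter=5 r=(4,3,0,3) succ=(1,1,0,0) retry=(0,0,1,1)
9. t1 LOAD -> counter=5 r=(5,3,0,3) succ=(1,1,0,0) retry=(0,0,1,1)
10. t4 LOAD -> counter=5 r=(5,3,0,5) succ=(1,1,0,0) retry=(0,0,1,1)
11. t4 CAS -> counter=6 r=(5,3,0,5) succ=(1,1,0,1) retry=(0,0,1,1)
12. t1 CAS -> counter=6 r=(5,3,0,5) succ=(1,1,0,1) retry=(1,0,1,1)
13. t1 LOAD -> counter=6 r=(6,3,0,5) succ=(1,1,0,1) retry=(1,0,1,1)
14. t1 CAS -> counter=7 r=(6,3,0,5) succ=(2,1,0,1) retry=(1,0,1,1)
15. t1 LOAD -> counter=7 r=(7,3,0,5) succ=(2,1,0,1) retry=(1,0,1,1)
16. t1 CAS -> counter=8 r=(7,3,0,5) succ=(3,1,0,1) retry=(1,0,1,1)

counter=8 r=(7,3,0,5) succ=(3,1,0,1) retry=(1,0,1,1)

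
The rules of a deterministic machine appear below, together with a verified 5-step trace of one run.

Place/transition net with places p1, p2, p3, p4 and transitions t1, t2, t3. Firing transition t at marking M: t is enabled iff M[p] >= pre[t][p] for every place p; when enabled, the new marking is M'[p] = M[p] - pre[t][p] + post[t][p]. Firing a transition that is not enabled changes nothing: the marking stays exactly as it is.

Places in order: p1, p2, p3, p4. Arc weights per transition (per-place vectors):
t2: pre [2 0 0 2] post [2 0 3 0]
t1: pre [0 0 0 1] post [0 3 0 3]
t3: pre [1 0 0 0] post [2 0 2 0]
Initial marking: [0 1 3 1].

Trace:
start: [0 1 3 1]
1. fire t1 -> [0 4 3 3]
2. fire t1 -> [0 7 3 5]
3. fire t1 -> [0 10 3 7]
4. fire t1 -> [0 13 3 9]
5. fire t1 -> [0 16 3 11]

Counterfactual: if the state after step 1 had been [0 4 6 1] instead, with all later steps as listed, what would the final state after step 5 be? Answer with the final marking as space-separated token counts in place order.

state after step 1 := [0 4 6 1]
2. fire t1 -> [0 7 6 3]
3. fire t1 -> [0 10 6 5]
4. fire t1 -> [0 13 6 7]
5. fire t1 -> [0 16 6 9]

0 16 6 9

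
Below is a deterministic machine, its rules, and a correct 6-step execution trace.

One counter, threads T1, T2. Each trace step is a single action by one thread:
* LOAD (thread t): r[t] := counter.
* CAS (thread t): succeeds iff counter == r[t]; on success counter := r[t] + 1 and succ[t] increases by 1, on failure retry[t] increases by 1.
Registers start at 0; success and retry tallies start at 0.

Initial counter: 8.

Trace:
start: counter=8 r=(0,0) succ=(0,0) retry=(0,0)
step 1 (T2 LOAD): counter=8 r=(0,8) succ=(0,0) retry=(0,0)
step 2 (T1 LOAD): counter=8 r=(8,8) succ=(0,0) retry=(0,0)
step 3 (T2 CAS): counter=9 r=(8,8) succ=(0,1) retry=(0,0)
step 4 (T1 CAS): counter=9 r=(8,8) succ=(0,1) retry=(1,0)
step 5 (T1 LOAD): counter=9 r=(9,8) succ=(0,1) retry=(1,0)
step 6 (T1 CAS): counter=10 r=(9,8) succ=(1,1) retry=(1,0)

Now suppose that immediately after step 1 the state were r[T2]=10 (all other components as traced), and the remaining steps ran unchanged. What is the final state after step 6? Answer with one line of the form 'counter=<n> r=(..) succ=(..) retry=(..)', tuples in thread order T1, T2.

state after step 1 := counter=8 r=(0,10) succ=(0,0) retry=(0,0)
step 2 (T1 LOAD): counter=8 r=(8,10) succ=(0,0) retry=(0,0)
step 3 (T2 CAS): counter=8 r=(8,10) succ=(0,0) retry=(0,1)
step 4 (T1 CAS): counter=9 r=(8,10) succ=(1,0) retry=(0,1)
step 5 (T1 LOAD): counter=9 r=(9,10) succ=(1,0) retry=(0,1)
step 6 (T1 CAS): counter=10 r=(9,10) succ=(2,0) retry=(0,1)

counter=10 r=(9,10) succ=(2,0) retry=(0,1)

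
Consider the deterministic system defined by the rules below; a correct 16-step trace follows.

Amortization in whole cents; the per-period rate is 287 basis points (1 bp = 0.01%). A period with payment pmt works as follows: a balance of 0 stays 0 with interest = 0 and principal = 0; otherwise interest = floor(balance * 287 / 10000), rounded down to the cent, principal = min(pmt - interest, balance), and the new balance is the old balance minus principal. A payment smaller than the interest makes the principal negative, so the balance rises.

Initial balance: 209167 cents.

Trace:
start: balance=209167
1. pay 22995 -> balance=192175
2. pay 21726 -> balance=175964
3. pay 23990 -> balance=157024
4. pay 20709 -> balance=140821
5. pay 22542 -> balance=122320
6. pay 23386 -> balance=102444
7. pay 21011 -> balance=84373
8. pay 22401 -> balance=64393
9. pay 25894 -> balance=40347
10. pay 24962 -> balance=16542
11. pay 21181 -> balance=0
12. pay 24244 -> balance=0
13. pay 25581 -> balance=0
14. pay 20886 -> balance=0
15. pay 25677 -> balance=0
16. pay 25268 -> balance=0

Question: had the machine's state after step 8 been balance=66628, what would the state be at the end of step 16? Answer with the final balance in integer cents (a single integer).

0

state after step 8 := balance=66628
9. pay 25894 -> balance=42646
10. pay 24962 -> balance=18907
11. pay 21181 -> balance=0
12. pay 24244 -> balance=0
13. pay 25581 -> balance=0
14. pay 20886 -> balance=0
15. pay 25677 -> balance=0
16. pay 25268 -> balance=0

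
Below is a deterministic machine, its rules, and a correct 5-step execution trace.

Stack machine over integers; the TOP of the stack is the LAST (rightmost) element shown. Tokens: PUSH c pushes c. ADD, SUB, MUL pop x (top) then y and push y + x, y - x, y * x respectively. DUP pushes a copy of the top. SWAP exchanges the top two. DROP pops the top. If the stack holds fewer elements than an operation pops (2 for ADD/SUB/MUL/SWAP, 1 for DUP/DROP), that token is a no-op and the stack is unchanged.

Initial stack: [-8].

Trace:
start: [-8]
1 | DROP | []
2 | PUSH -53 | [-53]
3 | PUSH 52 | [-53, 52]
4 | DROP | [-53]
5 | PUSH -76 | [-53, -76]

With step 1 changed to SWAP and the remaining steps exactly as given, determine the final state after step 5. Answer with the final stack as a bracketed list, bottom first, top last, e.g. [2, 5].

[-8, -53, -76]

(re-executing from step 1 with the substitution; state before step 1: [-8])
1 | SWAP | [-8]
2 | PUSH -53 | [-8, -53]
3 | PUSH 52 | [-8, -53, 52]
4 | DROP | [-8, -53]
5 | PUSH -76 | [-8, -53, -76]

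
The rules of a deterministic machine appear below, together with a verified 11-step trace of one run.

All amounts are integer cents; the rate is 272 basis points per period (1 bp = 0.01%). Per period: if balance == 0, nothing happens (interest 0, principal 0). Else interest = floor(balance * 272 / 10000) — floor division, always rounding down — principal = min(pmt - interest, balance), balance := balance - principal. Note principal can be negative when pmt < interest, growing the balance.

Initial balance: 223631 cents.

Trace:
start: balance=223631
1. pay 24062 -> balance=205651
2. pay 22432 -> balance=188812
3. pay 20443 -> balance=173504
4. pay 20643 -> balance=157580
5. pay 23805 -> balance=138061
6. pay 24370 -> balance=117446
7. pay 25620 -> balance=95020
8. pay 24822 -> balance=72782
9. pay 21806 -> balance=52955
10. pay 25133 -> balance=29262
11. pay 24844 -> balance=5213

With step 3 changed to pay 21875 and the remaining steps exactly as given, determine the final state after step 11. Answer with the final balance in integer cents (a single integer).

(re-executing from step 3 with the substitution; state before step 3: balance=188812)
3. pay 21875 -> balance=172072
4. pay 20643 -> balance=156109
5. pay 23805 -> balance=136550
6. pay 24370 -> balance=115894
7. pay 25620 -> balance=93426
8. pay 24822 -> balance=71145
9. pay 21806 -> balance=51274
10. pay 25133 -> balance=27535
11. pay 24844 -> balance=3439

3439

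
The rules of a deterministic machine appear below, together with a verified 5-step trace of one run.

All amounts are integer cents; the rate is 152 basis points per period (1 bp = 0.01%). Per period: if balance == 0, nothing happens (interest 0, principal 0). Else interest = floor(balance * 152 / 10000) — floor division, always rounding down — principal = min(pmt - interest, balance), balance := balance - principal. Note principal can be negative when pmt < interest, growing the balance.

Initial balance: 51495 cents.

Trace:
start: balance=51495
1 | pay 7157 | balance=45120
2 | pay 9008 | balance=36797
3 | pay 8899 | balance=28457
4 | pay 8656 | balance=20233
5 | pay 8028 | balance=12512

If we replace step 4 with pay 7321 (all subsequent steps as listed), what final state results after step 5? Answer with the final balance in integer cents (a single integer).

13867

(re-executing from step 4 with the substitution; state before step 4: balance=28457)
4 | pay 7321 | balance=21568
5 | pay 8028 | balance=13867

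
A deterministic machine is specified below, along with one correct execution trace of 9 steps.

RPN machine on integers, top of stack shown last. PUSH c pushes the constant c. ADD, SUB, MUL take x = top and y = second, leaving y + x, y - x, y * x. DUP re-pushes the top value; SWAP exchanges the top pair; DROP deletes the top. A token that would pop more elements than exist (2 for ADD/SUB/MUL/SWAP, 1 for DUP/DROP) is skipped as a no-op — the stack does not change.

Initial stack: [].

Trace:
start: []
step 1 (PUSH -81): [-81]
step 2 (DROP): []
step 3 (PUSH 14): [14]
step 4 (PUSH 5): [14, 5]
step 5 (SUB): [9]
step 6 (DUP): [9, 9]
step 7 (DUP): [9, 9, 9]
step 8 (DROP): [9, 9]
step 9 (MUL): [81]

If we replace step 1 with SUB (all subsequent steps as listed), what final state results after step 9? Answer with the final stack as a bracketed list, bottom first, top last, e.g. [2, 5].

[81]

(re-executing from step 1 with the substitution; state before step 1: [])
step 1 (SUB): []
step 2 (DROP): []
step 3 (PUSH 14): [14]
step 4 (PUSH 5): [14, 5]
step 5 (SUB): [9]
step 6 (DUP): [9, 9]
step 7 (DUP): [9, 9, 9]
step 8 (DROP): [9, 9]
step 9 (MUL): [81]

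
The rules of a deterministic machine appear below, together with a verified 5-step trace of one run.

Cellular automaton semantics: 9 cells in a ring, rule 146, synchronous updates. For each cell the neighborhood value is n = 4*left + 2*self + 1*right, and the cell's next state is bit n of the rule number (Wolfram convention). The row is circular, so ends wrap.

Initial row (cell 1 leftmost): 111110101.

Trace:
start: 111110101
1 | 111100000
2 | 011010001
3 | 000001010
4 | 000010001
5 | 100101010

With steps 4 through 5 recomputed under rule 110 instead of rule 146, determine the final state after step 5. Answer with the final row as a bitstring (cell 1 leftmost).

000110010

(re-executing steps 4..5 under rule 110; state before step 4: 000001010)
4 | 000011110
5 | 000110010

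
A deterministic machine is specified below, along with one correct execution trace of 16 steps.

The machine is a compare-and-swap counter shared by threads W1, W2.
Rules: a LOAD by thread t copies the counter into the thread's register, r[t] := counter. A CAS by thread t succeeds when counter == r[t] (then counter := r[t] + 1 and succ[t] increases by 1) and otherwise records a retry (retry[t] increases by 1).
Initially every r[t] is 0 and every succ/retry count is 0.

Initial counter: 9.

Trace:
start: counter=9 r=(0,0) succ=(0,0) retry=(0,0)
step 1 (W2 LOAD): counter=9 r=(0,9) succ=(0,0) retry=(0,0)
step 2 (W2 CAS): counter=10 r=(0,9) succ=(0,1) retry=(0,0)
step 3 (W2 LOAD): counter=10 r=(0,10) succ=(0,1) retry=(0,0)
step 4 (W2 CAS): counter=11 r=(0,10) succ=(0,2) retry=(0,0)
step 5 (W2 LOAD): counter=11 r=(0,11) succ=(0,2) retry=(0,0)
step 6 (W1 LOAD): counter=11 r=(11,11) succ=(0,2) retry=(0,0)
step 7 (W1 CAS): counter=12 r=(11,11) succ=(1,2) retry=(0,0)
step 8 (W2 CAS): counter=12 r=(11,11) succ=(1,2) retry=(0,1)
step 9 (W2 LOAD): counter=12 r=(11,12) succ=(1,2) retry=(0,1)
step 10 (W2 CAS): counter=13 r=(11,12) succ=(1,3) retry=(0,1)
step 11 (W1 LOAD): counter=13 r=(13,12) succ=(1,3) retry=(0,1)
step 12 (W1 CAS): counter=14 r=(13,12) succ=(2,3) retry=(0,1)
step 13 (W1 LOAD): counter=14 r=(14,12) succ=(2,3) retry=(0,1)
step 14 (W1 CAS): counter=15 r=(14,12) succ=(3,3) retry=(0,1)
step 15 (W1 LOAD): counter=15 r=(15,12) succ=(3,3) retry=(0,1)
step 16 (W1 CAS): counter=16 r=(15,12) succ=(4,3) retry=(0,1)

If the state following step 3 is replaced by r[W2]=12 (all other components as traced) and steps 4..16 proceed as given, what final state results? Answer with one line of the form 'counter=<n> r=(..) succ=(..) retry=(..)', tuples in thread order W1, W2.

counter=15 r=(14,11) succ=(4,2) retry=(0,2)

state after step 3 := counter=10 r=(0,12) succ=(0,1) retry=(0,0)
step 4 (W2 CAS): counter=10 r=(0,12) succ=(0,1) retry=(0,1)
step 5 (W2 LOAD): counter=10 r=(0,10) succ=(0,1) retry=(0,1)
step 6 (W1 LOAD): counter=10 r=(10,10) succ=(0,1) retry=(0,1)
step 7 (W1 CAS): counter=11 r=(10,10) succ=(1,1) retry=(0,1)
step 8 (W2 CAS): counter=11 r=(10,10) succ=(1,1) retry=(0,2)
step 9 (W2 LOAD): counter=11 r=(10,11) succ=(1,1) retry=(0,2)
step 10 (W2 CAS): counter=12 r=(10,11) succ=(1,2) retry=(0,2)
step 11 (W1 LOAD): counter=12 r=(12,11) succ=(1,2) retry=(0,2)
step 12 (W1 CAS): counter=13 r=(12,11) succ=(2,2) retry=(0,2)
step 13 (W1 LOAD): counter=13 r=(13,11) succ=(2,2) retry=(0,2)
step 14 (W1 CAS): counter=14 r=(13,11) succ=(3,2) retry=(0,2)
step 15 (W1 LOAD): counter=14 r=(14,11) succ=(3,2) retry=(0,2)
step 16 (W1 CAS): counter=15 r=(14,11) succ=(4,2) retry=(0,2)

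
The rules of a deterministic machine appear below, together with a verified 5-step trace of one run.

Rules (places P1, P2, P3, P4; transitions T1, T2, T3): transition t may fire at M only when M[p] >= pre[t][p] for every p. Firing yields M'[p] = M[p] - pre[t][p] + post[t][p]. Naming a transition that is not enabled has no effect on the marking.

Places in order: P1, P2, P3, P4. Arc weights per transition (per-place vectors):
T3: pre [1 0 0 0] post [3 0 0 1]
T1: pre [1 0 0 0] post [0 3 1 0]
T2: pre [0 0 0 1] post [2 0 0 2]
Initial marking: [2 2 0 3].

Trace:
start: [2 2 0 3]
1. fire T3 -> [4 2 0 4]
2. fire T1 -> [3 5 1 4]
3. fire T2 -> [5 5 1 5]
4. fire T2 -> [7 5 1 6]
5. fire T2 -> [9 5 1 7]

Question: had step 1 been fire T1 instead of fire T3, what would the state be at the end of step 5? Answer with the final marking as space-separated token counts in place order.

6 8 2 6

(re-executing from step 1 with the substitution; state before step 1: [2 2 0 3])
1. fire T1 -> [1 5 1 3]
2. fire T1 -> [0 8 2 3]
3. fire T2 -> [2 8 2 4]
4. fire T2 -> [4 8 2 5]
5. fire T2 -> [6 8 2 6]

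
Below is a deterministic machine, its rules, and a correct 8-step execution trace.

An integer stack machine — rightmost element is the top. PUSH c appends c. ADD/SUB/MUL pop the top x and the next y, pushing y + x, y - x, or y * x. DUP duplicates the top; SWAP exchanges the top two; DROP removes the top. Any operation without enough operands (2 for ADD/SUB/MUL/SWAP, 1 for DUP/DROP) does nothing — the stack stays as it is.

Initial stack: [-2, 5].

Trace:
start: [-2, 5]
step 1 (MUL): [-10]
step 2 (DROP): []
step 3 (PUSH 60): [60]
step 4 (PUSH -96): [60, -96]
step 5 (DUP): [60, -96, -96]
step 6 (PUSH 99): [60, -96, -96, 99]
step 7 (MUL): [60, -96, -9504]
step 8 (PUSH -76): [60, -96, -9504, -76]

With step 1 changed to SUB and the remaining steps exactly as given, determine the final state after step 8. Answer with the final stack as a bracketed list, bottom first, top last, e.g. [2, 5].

(re-executing from step 1 with the substitution; state before step 1: [-2, 5])
step 1 (SUB): [-7]
step 2 (DROP): []
step 3 (PUSH 60): [60]
step 4 (PUSH -96): [60, -96]
step 5 (DUP): [60, -96, -96]
step 6 (PUSH 99): [60, -96, -96, 99]
step 7 (MUL): [60, -96, -9504]
step 8 (PUSH -76): [60, -96, -9504, -76]

[60, -96, -9504, -76]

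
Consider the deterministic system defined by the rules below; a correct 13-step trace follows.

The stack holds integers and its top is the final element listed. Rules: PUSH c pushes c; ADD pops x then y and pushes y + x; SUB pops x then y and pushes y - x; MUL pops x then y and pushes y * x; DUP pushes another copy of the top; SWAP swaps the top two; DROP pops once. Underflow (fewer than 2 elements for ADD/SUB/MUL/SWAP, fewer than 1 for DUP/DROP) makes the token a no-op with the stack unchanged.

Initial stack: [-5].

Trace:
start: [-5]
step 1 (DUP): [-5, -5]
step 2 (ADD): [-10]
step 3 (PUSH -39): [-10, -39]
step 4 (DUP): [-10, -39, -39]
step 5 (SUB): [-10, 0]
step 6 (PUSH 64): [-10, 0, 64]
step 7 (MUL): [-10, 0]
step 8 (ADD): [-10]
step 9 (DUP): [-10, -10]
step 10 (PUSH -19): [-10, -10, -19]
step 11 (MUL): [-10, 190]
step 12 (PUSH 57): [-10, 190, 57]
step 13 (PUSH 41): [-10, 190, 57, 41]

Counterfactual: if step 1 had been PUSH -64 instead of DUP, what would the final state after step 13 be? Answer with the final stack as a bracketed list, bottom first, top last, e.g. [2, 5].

[-69, 1311, 57, 41]

(re-executing from step 1 with the substitution; state before step 1: [-5])
step 1 (PUSH -64): [-5, -64]
step 2 (ADD): [-69]
step 3 (PUSH -39): [-69, -39]
step 4 (DUP): [-69, -39, -39]
step 5 (SUB): [-69, 0]
step 6 (PUSH 64): [-69, 0, 64]
step 7 (MUL): [-69, 0]
step 8 (ADD): [-69]
step 9 (DUP): [-69, -69]
step 10 (PUSH -19): [-69, -69, -19]
step 11 (MUL): [-69, 1311]
step 12 (PUSH 57): [-69, 1311, 57]
step 13 (PUSH 41): [-69, 1311, 57, 41]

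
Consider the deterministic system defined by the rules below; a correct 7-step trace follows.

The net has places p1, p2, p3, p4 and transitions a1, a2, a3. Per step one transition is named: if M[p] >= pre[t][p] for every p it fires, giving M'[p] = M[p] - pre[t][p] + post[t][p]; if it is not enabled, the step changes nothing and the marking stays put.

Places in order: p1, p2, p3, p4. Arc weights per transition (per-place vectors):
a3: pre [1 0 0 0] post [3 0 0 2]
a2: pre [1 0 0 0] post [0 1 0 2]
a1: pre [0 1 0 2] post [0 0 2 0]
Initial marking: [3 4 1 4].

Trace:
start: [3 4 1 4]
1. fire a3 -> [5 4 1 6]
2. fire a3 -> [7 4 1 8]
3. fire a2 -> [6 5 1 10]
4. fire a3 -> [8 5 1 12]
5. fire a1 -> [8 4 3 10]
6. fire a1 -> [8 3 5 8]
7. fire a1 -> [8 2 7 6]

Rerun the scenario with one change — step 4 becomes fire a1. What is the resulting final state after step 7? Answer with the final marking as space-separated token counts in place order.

6 1 9 2

(re-executing from step 4 with the substitution; state before step 4: [6 5 1 10])
4. fire a1 -> [6 4 3 8]
5. fire a1 -> [6 3 5 6]
6. fire a1 -> [6 2 7 4]
7. fire a1 -> [6 1 9 2]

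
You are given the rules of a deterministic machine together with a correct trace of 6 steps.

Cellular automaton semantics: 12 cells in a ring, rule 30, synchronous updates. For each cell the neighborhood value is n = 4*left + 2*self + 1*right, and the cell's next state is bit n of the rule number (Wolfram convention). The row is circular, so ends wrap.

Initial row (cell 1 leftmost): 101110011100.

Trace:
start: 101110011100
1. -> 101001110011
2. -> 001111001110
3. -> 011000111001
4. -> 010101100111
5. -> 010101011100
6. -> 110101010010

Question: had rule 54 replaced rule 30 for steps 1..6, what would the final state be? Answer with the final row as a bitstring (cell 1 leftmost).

111000000111

(re-executing steps 1..6 under rule 54; state before step 1: 101110011100)
1. -> 110001100011
2. -> 001010010100
3. -> 011111111110
4. -> 100000000001
5. -> 010000000010
6. -> 111000000111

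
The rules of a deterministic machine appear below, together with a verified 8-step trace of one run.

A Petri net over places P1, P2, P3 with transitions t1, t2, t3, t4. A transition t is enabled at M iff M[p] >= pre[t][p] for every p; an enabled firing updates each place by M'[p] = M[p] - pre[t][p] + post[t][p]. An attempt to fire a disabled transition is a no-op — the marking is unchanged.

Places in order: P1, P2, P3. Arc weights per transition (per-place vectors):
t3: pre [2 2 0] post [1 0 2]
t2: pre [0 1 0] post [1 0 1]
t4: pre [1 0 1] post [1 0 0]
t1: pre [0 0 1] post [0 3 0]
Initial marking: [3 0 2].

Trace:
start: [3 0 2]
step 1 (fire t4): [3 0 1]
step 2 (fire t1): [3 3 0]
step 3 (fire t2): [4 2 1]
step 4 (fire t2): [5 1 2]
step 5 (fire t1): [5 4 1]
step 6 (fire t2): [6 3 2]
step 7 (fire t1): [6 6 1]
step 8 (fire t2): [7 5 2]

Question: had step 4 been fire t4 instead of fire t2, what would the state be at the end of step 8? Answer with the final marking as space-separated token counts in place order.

6 3 1

(re-executing from step 4 with the substitution; state before step 4: [4 2 1])
step 4 (fire t4): [4 2 0]
step 5 (fire t1): [4 2 0]
step 6 (fire t2): [5 1 1]
step 7 (fire t1): [5 4 0]
step 8 (fire t2): [6 3 1]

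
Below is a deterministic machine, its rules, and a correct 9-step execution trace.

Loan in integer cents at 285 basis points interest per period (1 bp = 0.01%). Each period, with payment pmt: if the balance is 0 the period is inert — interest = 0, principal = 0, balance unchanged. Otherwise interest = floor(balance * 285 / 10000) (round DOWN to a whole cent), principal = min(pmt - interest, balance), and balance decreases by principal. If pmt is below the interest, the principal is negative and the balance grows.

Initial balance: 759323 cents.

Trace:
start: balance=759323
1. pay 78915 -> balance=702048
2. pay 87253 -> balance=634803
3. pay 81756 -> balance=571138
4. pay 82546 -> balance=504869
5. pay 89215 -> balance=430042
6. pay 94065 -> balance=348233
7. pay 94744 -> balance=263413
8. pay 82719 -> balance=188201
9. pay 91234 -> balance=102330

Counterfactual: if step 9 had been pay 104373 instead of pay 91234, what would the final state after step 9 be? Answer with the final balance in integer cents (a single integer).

89191

(re-executing from step 9 with the substitution; state before step 9: balance=188201)
9. pay 104373 -> balance=89191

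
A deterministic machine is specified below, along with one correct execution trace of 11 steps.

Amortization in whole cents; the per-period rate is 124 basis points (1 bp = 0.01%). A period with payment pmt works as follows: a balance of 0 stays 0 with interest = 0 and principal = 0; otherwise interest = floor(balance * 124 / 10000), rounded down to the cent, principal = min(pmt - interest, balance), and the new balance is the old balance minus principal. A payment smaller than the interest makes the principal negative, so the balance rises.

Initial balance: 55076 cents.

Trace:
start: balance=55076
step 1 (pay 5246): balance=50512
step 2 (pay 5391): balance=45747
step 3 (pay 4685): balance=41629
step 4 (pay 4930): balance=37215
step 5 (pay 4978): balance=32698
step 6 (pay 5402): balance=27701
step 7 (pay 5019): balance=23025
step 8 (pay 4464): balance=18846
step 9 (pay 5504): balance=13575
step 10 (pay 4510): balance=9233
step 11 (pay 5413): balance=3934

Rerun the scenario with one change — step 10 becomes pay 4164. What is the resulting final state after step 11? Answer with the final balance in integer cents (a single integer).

(re-executing from step 10 with the substitution; state before step 10: balance=13575)
step 10 (pay 4164): balance=9579
step 11 (pay 5413): balance=4284

4284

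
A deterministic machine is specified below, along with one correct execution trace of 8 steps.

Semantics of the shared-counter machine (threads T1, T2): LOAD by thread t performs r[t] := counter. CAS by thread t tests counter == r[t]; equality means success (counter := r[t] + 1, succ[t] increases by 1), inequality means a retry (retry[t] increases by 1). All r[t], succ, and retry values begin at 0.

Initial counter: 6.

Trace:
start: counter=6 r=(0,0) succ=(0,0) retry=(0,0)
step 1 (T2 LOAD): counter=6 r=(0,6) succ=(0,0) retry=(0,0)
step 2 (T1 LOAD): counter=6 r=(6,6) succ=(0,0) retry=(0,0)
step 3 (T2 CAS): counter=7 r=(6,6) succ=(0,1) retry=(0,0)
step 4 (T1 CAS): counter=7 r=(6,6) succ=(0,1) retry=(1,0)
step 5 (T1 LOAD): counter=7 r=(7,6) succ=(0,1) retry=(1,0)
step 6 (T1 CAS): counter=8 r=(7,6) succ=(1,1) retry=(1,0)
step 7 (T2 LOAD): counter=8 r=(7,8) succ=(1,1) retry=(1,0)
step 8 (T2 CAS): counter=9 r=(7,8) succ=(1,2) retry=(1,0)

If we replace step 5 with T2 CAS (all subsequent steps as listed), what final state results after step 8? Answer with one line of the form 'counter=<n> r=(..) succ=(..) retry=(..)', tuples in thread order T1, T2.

(re-executing from step 5 with the substitution; state before step 5: counter=7 r=(6,6) succ=(0,1) retry=(1,0))
step 5 (T2 CAS): counter=7 r=(6,6) succ=(0,1) retry=(1,1)
step 6 (T1 CAS): counter=7 r=(6,6) succ=(0,1) retry=(2,1)
step 7 (T2 LOAD): counter=7 r=(6,7) succ=(0,1) retry=(2,1)
step 8 (T2 CAS): counter=8 r=(6,7) succ=(0,2) retry=(2,1)

counter=8 r=(6,7) succ=(0,2) retry=(2,1)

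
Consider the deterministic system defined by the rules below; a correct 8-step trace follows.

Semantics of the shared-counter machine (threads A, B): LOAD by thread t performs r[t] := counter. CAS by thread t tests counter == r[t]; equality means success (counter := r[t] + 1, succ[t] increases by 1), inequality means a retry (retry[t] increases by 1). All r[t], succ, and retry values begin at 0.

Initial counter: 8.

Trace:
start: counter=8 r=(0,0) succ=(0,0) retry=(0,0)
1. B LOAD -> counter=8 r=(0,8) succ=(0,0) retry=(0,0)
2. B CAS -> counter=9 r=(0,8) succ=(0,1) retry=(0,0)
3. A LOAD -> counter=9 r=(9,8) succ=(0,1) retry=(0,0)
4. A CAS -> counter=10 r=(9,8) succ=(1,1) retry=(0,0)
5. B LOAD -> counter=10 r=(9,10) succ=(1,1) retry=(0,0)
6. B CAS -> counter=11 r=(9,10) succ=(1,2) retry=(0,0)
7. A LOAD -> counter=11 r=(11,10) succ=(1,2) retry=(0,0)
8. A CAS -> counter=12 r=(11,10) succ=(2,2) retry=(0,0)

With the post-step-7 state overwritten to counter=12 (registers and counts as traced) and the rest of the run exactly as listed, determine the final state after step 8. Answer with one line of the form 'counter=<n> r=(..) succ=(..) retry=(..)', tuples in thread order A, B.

state after step 7 := counter=12 r=(11,10) succ=(1,2) retry=(0,0)
8. A CAS -> counter=12 r=(11,10) succ=(1,2) retry=(1,0)

counter=12 r=(11,10) succ=(1,2) retry=(1,0)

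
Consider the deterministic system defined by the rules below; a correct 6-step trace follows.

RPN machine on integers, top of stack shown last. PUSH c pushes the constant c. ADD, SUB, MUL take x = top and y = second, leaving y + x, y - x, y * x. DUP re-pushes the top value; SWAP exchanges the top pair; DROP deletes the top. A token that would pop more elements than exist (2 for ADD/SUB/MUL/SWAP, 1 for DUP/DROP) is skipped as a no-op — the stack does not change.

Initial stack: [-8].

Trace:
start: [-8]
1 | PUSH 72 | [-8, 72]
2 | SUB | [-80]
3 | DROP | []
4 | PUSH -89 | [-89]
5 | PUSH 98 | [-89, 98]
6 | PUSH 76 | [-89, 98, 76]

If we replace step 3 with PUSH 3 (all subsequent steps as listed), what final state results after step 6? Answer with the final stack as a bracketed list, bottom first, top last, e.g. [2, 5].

[-80, 3, -89, 98, 76]

(re-executing from step 3 with the substitution; state before step 3: [-80])
3 | PUSH 3 | [-80, 3]
4 | PUSH -89 | [-80, 3, -89]
5 | PUSH 98 | [-80, 3, -89, 98]
6 | PUSH 76 | [-80, 3, -89, 98, 76]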